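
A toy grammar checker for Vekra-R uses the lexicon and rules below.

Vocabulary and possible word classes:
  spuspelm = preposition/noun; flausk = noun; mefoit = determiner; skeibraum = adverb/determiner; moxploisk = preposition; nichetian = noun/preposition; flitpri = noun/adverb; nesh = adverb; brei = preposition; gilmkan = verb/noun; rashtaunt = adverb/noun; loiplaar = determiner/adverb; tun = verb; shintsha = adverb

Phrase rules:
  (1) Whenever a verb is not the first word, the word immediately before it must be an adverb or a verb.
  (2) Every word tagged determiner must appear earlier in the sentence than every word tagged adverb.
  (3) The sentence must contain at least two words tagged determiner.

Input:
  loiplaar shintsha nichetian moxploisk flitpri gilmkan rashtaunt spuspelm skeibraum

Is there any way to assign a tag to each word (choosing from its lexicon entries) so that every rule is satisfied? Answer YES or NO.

Candidates per position — 1:loiplaar {determiner,adverb}; 2:shintsha {adverb}; 3:nichetian {noun,preposition}; 4:moxploisk {preposition}; 5:flitpri {noun,adverb}; 6:gilmkan {verb,noun}; 7:rashtaunt {adverb,noun}; 8:spuspelm {preposition,noun}; 9:skeibraum {adverb,determiner}.
Every candidate sequence violates at least one rule; no consistent tagging exists.

NO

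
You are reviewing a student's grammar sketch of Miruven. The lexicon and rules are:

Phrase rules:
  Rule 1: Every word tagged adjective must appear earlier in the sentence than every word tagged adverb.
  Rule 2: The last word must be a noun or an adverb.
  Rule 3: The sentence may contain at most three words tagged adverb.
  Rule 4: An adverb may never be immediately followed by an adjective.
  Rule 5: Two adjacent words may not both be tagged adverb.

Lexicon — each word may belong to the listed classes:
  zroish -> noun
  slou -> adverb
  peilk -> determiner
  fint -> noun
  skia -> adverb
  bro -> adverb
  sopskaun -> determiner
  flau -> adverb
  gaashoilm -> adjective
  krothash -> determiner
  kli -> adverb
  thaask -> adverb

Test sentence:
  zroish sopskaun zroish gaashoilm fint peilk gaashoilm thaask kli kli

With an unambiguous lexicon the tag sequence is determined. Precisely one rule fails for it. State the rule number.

5

Fixed tagging: noun determiner noun adjective noun determiner adjective adverb adverb adverb.
Checking each rule: R1 holds, R2 holds, R3 holds, R4 holds, R5 violated.
Only rule 5 fails.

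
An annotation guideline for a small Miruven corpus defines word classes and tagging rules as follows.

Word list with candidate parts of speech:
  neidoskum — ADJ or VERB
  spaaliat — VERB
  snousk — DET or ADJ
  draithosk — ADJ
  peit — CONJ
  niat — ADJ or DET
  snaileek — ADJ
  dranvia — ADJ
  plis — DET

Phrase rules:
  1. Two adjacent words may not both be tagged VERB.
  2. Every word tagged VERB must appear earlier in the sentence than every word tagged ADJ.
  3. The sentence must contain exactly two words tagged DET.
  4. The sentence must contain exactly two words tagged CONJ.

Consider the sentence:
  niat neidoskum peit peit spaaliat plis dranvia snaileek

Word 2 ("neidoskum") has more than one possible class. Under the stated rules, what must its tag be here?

VERB

Candidates per position — 1:niat {ADJ,DET}; 2:neidoskum {ADJ,VERB}; 3:peit {CONJ}; 4:peit {CONJ}; 5:spaaliat {VERB}; 6:plis {DET}; 7:dranvia {ADJ}; 8:snaileek {ADJ}.
If word 1 were ADJ, no tagging could satisfy rule 2; so word 1 is DET.
If word 2 were ADJ, no tagging could satisfy rule 2; so word 2 is VERB.
That leaves exactly one tagging: DET VERB CONJ CONJ VERB DET ADJ ADJ.
Verifying each rule — rule 1 satisfied; rule 2 satisfied; rule 3 satisfied; rule 4 satisfied.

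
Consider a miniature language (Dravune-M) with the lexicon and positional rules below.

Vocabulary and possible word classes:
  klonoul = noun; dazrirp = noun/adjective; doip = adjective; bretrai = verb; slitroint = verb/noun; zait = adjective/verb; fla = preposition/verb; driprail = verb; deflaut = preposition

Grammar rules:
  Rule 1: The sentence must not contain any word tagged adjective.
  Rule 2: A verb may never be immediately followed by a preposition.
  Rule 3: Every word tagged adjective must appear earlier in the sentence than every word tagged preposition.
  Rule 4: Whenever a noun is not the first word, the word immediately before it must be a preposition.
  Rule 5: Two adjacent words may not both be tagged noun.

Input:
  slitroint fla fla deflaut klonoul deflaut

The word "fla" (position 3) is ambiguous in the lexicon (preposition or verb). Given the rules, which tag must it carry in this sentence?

Candidates per position — 1:slitroint {verb,noun}; 2:fla {preposition,verb}; 3:fla {preposition,verb}; 4:deflaut {preposition}; 5:klonoul {noun}; 6:deflaut {preposition}.
At position 1, choosing verb makes rule 2 impossible to satisfy; hence noun.
At position 2, choosing verb makes rule 2 impossible to satisfy; hence preposition.
At position 3, choosing verb makes rule 2 impossible to satisfy; hence preposition.
So the tagging must be: noun preposition preposition preposition noun preposition.
Verifying each rule — rule 1 ok; rule 2 ok; rule 3 ok; rule 4 ok; rule 5 ok.

preposition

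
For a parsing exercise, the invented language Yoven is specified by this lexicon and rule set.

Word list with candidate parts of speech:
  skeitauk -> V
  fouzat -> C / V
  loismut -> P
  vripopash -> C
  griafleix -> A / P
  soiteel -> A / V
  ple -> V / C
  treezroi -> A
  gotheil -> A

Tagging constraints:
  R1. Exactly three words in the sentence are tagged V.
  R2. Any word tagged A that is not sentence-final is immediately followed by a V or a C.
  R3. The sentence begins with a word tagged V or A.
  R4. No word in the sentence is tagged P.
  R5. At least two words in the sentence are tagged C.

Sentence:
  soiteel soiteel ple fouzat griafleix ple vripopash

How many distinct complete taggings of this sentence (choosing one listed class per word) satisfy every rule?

9

Candidates per position — 1:soiteel {A,V}; 2:soiteel {A,V}; 3:ple {V,C}; 4:fouzat {C,V}; 5:griafleix {A,P}; 6:ple {V,C}; 7:vripopash {C}.
There are 64 candidate sequences in total.
Checking each against the rules leaves 9 sequences.
Count = 9.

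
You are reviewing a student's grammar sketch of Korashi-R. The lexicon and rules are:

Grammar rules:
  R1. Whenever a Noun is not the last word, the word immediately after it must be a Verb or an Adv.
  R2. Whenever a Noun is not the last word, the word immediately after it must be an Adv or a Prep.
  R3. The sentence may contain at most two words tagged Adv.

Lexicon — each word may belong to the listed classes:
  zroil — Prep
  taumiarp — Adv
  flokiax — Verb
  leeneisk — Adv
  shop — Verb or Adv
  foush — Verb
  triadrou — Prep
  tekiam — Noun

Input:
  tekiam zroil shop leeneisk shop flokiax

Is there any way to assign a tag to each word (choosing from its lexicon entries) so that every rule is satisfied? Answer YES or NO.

NO

Candidates per position — 1:tekiam {Noun}; 2:zroil {Prep}; 3:shop {Verb,Adv}; 4:leeneisk {Adv}; 5:shop {Verb,Adv}; 6:flokiax {Verb}.
Rule 1 cannot be satisfied by any choice of tags from the lexicon.
So there is no consistent tagging.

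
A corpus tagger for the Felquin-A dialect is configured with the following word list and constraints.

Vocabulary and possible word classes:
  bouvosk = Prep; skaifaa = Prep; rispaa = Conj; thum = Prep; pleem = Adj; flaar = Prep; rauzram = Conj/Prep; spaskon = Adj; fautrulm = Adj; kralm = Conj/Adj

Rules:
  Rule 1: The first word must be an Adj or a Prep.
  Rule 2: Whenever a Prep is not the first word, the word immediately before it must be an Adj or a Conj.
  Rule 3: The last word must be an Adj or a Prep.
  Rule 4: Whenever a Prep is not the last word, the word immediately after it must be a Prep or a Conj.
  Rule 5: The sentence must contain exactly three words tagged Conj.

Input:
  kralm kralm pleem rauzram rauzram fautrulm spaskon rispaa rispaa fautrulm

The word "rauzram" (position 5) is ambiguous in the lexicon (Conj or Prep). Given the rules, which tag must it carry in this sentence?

Candidates per position — 1:kralm {Conj,Adj}; 2:kralm {Conj,Adj}; 3:pleem {Adj}; 4:rauzram {Conj,Prep}; 5:rauzram {Conj,Prep}; 6:fautrulm {Adj}; 7:spaskon {Adj}; 8:rispaa {Conj}; 9:rispaa {Conj}; 10:fautrulm {Adj}.
Word 1 cannot be Conj — rule 1 would then fail for every completion. It is Adj.
Word 5 cannot be Prep — rule 4 would then fail for every completion. It is Conj.
Word 2 cannot be Conj — rule 5 would then fail for every completion. It is Adj.
Word 4 cannot be Conj — rule 5 would then fail for every completion. It is Prep.
The only consistent sequence is: Adj Adj Adj Prep Conj Adj Adj Conj Conj Adj.
Checking: rule 1 holds; rule 2 holds; rule 3 holds; rule 4 holds; rule 5 holds.

Conj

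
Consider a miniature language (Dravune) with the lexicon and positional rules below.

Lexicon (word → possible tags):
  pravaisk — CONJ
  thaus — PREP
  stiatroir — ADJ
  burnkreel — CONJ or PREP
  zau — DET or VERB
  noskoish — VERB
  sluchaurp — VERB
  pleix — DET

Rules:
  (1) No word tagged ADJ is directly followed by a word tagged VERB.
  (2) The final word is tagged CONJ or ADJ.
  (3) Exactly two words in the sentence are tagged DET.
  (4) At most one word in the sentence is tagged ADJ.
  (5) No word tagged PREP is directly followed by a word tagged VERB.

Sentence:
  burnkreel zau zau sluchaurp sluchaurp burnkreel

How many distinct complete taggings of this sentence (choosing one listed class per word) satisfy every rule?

Candidates per position — 1:burnkreel {CONJ,PREP}; 2:zau {DET,VERB}; 3:zau {DET,VERB}; 4:sluchaurp {VERB}; 5:sluchaurp {VERB}; 6:burnkreel {CONJ,PREP}.
There are 16 candidate sequences in total.
The sequences that satisfy every rule: CONJ DET DET VERB VERB CONJ; PREP DET DET VERB VERB CONJ.
Count = 2.

2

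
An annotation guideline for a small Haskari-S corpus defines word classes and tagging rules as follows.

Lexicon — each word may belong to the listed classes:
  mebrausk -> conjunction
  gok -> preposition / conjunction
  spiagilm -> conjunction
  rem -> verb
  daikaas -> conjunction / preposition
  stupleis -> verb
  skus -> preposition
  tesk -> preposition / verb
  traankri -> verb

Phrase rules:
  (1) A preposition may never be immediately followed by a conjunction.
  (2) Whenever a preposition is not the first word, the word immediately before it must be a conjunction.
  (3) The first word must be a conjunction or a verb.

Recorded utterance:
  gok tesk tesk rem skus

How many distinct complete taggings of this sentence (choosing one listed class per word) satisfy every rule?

Candidates per position — 1:gok {preposition,conjunction}; 2:tesk {preposition,verb}; 3:tesk {preposition,verb}; 4:rem {verb}; 5:skus {preposition}.
There are 8 candidate sequences in total.
Rule 2 cannot be satisfied by any choice of tags from the lexicon.
So there is no consistent tagging.
Count = 0.

0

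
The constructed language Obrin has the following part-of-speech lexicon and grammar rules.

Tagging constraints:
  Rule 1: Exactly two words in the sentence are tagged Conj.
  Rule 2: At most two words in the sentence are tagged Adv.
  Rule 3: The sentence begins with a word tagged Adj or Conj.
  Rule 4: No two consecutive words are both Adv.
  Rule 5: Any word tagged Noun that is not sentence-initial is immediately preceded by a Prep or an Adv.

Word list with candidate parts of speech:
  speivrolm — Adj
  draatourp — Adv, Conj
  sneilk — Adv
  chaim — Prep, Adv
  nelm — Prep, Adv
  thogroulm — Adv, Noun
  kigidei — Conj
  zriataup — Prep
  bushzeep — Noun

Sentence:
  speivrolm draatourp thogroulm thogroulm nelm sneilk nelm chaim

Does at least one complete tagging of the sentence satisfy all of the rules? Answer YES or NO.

Candidates per position — 1:speivrolm {Adj}; 2:draatourp {Adv,Conj}; 3:thogroulm {Adv,Noun}; 4:thogroulm {Adv,Noun}; 5:nelm {Prep,Adv}; 6:sneilk {Adv}; 7:nelm {Prep,Adv}; 8:chaim {Prep,Adv}.
Rule 1 cannot be satisfied by any choice of tags from the lexicon.
So there is no consistent tagging.

NO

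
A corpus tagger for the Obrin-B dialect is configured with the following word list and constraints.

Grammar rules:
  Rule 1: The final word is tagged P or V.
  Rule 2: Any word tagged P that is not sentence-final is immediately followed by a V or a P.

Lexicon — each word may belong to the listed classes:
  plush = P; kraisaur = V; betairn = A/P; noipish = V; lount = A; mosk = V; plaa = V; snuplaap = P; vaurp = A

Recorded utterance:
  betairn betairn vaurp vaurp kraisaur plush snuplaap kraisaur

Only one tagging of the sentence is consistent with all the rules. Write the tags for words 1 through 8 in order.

Candidates per position — 1:betairn {A,P}; 2:betairn {A,P}; 3:vaurp {A}; 4:vaurp {A}; 5:kraisaur {V}; 6:plush {P}; 7:snuplaap {P}; 8:kraisaur {V}.
Word 1 cannot be P — rule 2 would then fail for every completion. It is A.
Word 2 cannot be P — rule 2 would then fail for every completion. It is A.
The unique satisfying tagging is: A A A A V P P V.
Verifying each rule — rule 1 holds; rule 2 holds.

A A A A V P P V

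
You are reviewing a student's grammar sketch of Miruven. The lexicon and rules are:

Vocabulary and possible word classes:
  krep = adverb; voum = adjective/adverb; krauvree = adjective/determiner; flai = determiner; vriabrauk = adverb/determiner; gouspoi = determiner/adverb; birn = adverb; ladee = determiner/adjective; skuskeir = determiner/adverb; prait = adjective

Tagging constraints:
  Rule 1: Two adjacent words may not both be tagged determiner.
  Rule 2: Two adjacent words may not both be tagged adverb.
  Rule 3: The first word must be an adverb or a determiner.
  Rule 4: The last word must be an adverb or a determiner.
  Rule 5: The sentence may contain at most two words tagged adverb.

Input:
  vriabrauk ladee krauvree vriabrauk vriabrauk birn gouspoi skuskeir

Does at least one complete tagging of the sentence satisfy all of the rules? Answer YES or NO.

NO

Candidates per position — 1:vriabrauk {adverb,determiner}; 2:ladee {determiner,adjective}; 3:krauvree {adjective,determiner}; 4:vriabrauk {adverb,determiner}; 5:vriabrauk {adverb,determiner}; 6:birn {adverb}; 7:gouspoi {determiner,adverb}; 8:skuskeir {determiner,adverb}.
Every candidate sequence violates at least one rule; no consistent tagging exists.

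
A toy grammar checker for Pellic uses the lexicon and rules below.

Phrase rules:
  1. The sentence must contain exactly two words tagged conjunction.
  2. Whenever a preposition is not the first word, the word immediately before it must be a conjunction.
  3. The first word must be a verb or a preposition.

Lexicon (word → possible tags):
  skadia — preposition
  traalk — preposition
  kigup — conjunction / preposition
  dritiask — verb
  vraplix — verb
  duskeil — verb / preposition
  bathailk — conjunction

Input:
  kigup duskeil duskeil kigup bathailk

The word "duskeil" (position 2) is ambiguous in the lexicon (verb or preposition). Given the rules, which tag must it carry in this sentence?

Candidates per position — 1:kigup {conjunction,preposition}; 2:duskeil {verb,preposition}; 3:duskeil {verb,preposition}; 4:kigup {conjunction,preposition}; 5:bathailk {conjunction}.
If word 1 were conjunction, no tagging could satisfy rule 3; so word 1 is preposition.
If word 2 were preposition, no tagging could satisfy rule 2; so word 2 is verb.
If word 3 were preposition, no tagging could satisfy rule 2; so word 3 is verb.
If word 4 were preposition, no tagging could satisfy rule 1; so word 4 is conjunction.
That leaves exactly one tagging: preposition verb verb conjunction conjunction.
Check: rule 1 ok; rule 2 ok; rule 3 ok.

verb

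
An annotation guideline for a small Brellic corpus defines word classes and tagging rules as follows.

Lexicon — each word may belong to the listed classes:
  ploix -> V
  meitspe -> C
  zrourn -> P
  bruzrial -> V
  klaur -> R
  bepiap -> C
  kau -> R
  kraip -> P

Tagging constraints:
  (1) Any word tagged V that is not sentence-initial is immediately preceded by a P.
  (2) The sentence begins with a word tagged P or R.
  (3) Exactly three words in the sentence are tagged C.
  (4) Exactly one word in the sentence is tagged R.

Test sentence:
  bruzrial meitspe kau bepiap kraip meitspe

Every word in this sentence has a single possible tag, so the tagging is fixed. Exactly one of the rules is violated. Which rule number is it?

Fixed tagging: V C R C P C.
Checking each rule: R1 holds, R2 violated, R3 holds, R4 holds.
Only rule 2 fails.

2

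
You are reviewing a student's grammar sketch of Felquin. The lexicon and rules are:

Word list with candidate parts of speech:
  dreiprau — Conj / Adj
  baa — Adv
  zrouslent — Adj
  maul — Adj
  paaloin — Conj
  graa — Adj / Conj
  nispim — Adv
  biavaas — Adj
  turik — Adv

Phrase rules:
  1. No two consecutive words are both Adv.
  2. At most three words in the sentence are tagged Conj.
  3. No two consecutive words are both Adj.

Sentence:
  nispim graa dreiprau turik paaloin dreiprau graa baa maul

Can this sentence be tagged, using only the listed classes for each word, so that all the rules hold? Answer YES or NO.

Candidates per position — 1:nispim {Adv}; 2:graa {Adj,Conj}; 3:dreiprau {Conj,Adj}; 4:turik {Adv}; 5:paaloin {Conj}; 6:dreiprau {Conj,Adj}; 7:graa {Adj,Conj}; 8:baa {Adv}; 9:maul {Adj}.
One satisfying assignment: Adv Adj Conj Adv Conj Adj Conj Adv Adj.
Check: rule 1 satisfied; rule 2 satisfied; rule 3 satisfied.

YES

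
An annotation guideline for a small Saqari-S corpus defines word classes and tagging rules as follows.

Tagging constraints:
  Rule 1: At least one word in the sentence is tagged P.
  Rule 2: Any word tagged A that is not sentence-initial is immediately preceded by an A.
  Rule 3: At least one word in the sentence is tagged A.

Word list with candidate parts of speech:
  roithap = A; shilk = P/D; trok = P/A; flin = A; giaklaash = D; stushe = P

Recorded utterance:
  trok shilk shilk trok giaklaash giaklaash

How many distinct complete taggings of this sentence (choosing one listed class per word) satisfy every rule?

Candidates per position — 1:trok {P,A}; 2:shilk {P,D}; 3:shilk {P,D}; 4:trok {P,A}; 5:giaklaash {D}; 6:giaklaash {D}.
There are 16 candidate sequences in total.
The sequences that satisfy every rule: A P P P D D; A P D P D D; A D P P D D; A D D P D D.
Count = 4.

4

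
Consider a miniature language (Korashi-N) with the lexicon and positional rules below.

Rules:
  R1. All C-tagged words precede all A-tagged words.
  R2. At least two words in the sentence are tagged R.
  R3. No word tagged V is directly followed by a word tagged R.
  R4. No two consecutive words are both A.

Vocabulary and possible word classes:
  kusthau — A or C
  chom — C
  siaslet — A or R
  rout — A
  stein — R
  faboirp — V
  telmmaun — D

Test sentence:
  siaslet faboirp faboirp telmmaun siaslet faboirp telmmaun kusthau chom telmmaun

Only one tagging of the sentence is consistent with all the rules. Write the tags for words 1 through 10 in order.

Candidates per position — 1:siaslet {A,R}; 2:faboirp {V}; 3:faboirp {V}; 4:telmmaun {D}; 5:siaslet {A,R}; 6:faboirp {V}; 7:telmmaun {D}; 8:kusthau {A,C}; 9:chom {C}; 10:telmmaun {D}.
Word 1 cannot be A — rule 1 would then fail for every completion. It is R.
Word 5 cannot be A — rule 1 would then fail for every completion. It is R.
Word 8 cannot be A — rule 1 would then fail for every completion. It is C.
The only consistent sequence is: R V V D R V D C C D.
Rule-by-rule: rule 1 holds; rule 2 holds; rule 3 holds; rule 4 holds.

R V V D R V D C C D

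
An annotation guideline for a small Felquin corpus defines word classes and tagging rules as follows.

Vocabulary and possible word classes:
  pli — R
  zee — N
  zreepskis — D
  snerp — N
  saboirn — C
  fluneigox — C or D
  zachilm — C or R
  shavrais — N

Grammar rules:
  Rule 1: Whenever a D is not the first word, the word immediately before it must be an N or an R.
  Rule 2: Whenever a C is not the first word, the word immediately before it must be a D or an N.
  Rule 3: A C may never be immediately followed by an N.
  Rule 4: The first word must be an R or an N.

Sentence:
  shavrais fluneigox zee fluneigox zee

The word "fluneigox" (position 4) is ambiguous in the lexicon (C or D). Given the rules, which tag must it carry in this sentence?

D

Candidates per position — 1:shavrais {N}; 2:fluneigox {C,D}; 3:zee {N}; 4:fluneigox {C,D}; 5:zee {N}.
Word 2 cannot be C — rule 3 would then fail for every completion. It is D.
Word 4 cannot be C — rule 3 would then fail for every completion. It is D.
So the tagging must be: N D N D N.
Verifying each rule — rule 1 ✓; rule 2 ✓; rule 3 ✓; rule 4 ✓.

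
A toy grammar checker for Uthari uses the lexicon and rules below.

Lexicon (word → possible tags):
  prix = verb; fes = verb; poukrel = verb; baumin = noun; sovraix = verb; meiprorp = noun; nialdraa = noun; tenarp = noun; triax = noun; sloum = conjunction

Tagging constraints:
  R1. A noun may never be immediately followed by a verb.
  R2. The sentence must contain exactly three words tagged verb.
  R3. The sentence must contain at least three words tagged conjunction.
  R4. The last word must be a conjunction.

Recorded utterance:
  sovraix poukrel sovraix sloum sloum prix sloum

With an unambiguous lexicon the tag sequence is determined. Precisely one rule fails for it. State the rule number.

2

Fixed tagging: verb verb verb conjunction conjunction verb conjunction.
Checking each rule: R1 ✓, R2 ✗, R3 ✓, R4 ✓.
Only rule 2 fails.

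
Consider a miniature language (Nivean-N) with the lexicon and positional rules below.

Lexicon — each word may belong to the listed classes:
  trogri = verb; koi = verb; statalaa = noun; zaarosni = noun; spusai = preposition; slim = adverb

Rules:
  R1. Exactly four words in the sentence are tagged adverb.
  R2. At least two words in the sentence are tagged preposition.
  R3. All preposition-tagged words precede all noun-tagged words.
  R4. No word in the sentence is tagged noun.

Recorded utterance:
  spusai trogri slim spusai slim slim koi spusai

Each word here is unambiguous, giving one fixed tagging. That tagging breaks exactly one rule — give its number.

1

Fixed tagging: preposition verb adverb preposition adverb adverb verb preposition.
Rule check: R1 fails, R2 ok, R3 ok, R4 ok.
Only rule 1 fails.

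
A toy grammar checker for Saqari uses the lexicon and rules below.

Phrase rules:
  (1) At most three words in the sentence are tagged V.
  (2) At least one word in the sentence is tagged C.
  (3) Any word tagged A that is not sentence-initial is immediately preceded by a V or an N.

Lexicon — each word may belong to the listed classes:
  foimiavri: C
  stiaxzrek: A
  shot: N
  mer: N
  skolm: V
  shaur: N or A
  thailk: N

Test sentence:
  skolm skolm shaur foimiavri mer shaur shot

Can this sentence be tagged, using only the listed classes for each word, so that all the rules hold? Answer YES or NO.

YES

Candidates per position — 1:skolm {V}; 2:skolm {V}; 3:shaur {N,A}; 4:foimiavri {C}; 5:mer {N}; 6:shaur {N,A}; 7:shot {N}.
One satisfying assignment: V V N C N A N.
Checking: rule 1 ✓; rule 2 ✓; rule 3 ✓.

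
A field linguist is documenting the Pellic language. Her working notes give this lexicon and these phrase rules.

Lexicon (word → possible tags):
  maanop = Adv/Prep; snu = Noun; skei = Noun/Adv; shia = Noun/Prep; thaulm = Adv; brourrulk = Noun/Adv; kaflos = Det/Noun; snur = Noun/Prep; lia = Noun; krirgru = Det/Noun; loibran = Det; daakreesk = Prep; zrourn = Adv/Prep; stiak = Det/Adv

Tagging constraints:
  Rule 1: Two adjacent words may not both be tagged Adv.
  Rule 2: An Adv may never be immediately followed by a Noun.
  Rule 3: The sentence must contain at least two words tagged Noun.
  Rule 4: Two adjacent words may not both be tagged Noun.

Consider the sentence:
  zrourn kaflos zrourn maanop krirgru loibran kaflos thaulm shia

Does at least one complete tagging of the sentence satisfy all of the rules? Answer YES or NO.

Candidates per position — 1:zrourn {Adv,Prep}; 2:kaflos {Det,Noun}; 3:zrourn {Adv,Prep}; 4:maanop {Adv,Prep}; 5:krirgru {Det,Noun}; 6:loibran {Det}; 7:kaflos {Det,Noun}; 8:thaulm {Adv}; 9:shia {Noun,Prep}.
One satisfying assignment: Prep Noun Prep Prep Det Det Noun Adv Prep.
Check: rule 1 ✓; rule 2 ✓; rule 3 ✓; rule 4 ✓.

YES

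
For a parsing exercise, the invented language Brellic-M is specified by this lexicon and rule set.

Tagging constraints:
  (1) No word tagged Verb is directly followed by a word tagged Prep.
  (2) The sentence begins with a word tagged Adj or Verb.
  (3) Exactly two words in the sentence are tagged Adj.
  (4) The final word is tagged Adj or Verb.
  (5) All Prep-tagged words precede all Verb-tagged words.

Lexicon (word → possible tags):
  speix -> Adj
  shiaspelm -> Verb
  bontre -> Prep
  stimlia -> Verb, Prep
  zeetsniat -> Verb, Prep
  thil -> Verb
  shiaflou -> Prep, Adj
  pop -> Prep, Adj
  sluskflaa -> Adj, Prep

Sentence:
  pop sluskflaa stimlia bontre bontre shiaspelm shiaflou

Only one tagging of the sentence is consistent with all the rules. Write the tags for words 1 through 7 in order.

Candidates per position — 1:pop {Prep,Adj}; 2:sluskflaa {Adj,Prep}; 3:stimlia {Verb,Prep}; 4:bontre {Prep}; 5:bontre {Prep}; 6:shiaspelm {Verb}; 7:shiaflou {Prep,Adj}.
Position 1: tagging it Prep would leave rule 2 unsatisfiable, so it must be Adj.
Position 3: tagging it Verb would leave rule 1 unsatisfiable, so it must be Prep.
Position 7: tagging it Prep would leave rule 1 unsatisfiable, so it must be Adj.
Position 2: tagging it Adj would leave rule 3 unsatisfiable, so it must be Prep.
The only consistent sequence is: Adj Prep Prep Prep Prep Verb Adj.
Rule-by-rule: rule 1 satisfied; rule 2 satisfied; rule 3 satisfied; rule 4 satisfied; rule 5 satisfied.

Adj Prep Prep Prep Prep Verb Adj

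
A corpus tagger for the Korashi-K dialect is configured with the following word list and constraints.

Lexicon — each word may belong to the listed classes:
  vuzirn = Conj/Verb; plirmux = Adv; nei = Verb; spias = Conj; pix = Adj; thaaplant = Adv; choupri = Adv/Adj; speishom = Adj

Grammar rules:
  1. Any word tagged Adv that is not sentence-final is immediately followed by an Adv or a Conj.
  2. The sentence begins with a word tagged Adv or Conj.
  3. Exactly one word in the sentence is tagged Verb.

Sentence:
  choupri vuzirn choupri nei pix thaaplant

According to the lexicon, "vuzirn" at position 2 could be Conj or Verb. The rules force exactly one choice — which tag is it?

Conj

Candidates per position — 1:choupri {Adv,Adj}; 2:vuzirn {Conj,Verb}; 3:choupri {Adv,Adj}; 4:nei {Verb}; 5:pix {Adj}; 6:thaaplant {Adv}.
Position 1: tagging it Adj would leave rule 2 unsatisfiable, so it must be Adv.
Position 2: tagging it Verb would leave rule 1 unsatisfiable, so it must be Conj.
Position 3: tagging it Adv would leave rule 1 unsatisfiable, so it must be Adj.
The unique satisfying tagging is: Adv Conj Adj Verb Adj Adv.
Checking: rule 1 ok; rule 2 ok; rule 3 ok.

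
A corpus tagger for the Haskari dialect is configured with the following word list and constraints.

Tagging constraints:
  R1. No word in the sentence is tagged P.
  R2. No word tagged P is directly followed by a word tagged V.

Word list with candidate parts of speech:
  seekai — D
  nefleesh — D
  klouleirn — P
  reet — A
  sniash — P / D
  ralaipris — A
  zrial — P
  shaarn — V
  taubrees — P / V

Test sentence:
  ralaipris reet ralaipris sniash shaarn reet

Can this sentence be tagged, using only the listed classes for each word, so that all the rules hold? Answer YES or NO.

YES

Candidates per position — 1:ralaipris {A}; 2:reet {A}; 3:ralaipris {A}; 4:sniash {P,D}; 5:shaarn {V}; 6:reet {A}.
One satisfying assignment: A A A D V A.
Verifying each rule — rule 1 holds; rule 2 holds.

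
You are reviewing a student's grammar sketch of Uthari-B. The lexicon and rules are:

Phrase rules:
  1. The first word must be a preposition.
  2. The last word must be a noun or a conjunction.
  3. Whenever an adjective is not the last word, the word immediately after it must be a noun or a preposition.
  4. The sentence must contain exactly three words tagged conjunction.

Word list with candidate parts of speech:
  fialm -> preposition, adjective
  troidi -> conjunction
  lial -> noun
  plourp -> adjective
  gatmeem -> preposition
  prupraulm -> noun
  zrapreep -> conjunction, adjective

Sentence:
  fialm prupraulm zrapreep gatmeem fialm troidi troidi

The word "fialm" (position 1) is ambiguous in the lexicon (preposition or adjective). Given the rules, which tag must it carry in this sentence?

Candidates per position — 1:fialm {preposition,adjective}; 2:prupraulm {noun}; 3:zrapreep {conjunction,adjective}; 4:gatmeem {preposition}; 5:fialm {preposition,adjective}; 6:troidi {conjunction}; 7:troidi {conjunction}.
Position 1: adjective is ruled out by rule 1; that leaves preposition.
Position 3: adjective is ruled out by rule 4; that leaves conjunction.
Position 5: adjective is ruled out by rule 3; that leaves preposition.
The only consistent sequence is: preposition noun conjunction preposition preposition conjunction conjunction.
Check: rule 1 ✓; rule 2 ✓; rule 3 ✓; rule 4 ✓.

preposition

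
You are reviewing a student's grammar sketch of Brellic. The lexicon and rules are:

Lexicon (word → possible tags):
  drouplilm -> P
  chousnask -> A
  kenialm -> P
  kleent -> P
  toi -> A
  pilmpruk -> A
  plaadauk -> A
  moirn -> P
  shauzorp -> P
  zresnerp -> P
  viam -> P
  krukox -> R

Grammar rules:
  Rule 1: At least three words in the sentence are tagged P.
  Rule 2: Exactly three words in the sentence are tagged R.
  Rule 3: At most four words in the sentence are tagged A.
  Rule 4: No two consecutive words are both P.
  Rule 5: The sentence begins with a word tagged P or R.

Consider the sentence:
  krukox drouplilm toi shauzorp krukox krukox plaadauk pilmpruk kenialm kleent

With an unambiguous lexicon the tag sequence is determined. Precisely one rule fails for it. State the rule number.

Fixed tagging: R P A P R R A A P P.
Applying the rules: R1 pass, R2 pass, R3 pass, R4 fail, R5 pass.
Only rule 4 fails.

4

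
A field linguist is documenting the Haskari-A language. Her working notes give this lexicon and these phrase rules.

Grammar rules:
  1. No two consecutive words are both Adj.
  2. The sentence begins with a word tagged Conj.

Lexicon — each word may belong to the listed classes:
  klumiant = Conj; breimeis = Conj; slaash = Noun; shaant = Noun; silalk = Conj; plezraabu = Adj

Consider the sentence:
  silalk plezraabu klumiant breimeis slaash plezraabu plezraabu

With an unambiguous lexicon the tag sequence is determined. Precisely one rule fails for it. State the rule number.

Fixed tagging: Conj Adj Conj Conj Noun Adj Adj.
Checking each rule: R1 violated, R2 holds.
Only rule 1 fails.

1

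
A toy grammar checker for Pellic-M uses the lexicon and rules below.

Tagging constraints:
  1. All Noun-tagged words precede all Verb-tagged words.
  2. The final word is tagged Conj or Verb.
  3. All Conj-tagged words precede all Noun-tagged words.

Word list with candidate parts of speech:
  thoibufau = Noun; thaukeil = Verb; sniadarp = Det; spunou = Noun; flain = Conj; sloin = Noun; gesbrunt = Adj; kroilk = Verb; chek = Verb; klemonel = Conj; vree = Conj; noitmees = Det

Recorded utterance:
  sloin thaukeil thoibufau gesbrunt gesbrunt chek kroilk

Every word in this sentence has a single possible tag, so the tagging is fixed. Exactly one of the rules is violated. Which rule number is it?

1

Fixed tagging: Noun Verb Noun Adj Adj Verb Verb.
Rule check: R1 ✗, R2 ✓, R3 ✓.
Only rule 1 fails.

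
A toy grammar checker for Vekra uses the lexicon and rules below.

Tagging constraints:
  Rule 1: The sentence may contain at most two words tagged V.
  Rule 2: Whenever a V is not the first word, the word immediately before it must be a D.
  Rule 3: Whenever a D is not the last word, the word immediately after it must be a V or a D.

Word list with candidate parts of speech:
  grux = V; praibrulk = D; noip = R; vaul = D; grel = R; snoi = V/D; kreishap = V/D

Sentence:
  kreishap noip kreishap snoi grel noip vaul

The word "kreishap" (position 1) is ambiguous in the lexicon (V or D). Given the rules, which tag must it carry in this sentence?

Candidates per position — 1:kreishap {V,D}; 2:noip {R}; 3:kreishap {V,D}; 4:snoi {V,D}; 5:grel {R}; 6:noip {R}; 7:vaul {D}.
At position 1, choosing D makes rule 3 impossible to satisfy; hence V.
At position 3, choosing V makes rule 2 impossible to satisfy; hence D.
At position 4, choosing D makes rule 3 impossible to satisfy; hence V.
The unique satisfying tagging is: V R D V R R D.
Rule-by-rule: rule 1 satisfied; rule 2 satisfied; rule 3 satisfied.

V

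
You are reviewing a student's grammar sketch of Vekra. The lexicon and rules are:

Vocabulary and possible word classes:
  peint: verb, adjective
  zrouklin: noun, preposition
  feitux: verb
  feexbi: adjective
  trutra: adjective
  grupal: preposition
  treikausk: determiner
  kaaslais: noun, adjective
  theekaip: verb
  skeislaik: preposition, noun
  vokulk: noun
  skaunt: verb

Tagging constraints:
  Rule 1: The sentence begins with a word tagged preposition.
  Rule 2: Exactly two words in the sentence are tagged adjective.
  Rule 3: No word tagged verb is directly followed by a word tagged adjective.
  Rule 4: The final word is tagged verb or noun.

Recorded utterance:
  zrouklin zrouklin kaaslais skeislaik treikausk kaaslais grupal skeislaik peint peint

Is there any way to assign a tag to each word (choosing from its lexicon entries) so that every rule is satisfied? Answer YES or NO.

Candidates per position — 1:zrouklin {noun,preposition}; 2:zrouklin {noun,preposition}; 3:kaaslais {noun,adjective}; 4:skeislaik {preposition,noun}; 5:treikausk {determiner}; 6:kaaslais {noun,adjective}; 7:grupal {preposition}; 8:skeislaik {preposition,noun}; 9:peint {verb,adjective}; 10:peint {verb,adjective}.
One satisfying assignment: preposition noun noun preposition determiner adjective preposition preposition adjective verb.
Check: rule 1 ok; rule 2 ok; rule 3 ok; rule 4 ok.

YES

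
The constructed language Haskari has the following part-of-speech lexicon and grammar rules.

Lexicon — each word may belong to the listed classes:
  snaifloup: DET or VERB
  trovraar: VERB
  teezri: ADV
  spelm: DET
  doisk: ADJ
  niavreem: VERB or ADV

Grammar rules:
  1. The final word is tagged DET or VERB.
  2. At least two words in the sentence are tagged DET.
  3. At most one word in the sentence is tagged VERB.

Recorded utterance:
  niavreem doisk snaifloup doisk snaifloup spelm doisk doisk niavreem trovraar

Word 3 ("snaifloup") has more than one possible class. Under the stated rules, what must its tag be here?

Candidates per position — 1:niavreem {VERB,ADV}; 2:doisk {ADJ}; 3:snaifloup {DET,VERB}; 4:doisk {ADJ}; 5:snaifloup {DET,VERB}; 6:spelm {DET}; 7:doisk {ADJ}; 8:doisk {ADJ}; 9:niavreem {VERB,ADV}; 10:trovraar {VERB}.
If word 1 were VERB, no tagging could satisfy rule 3; so word 1 is ADV.
If word 3 were VERB, no tagging could satisfy rule 3; so word 3 is DET.
If word 5 were VERB, no tagging could satisfy rule 3; so word 5 is DET.
If word 9 were VERB, no tagging could satisfy rule 3; so word 9 is ADV.
The only consistent sequence is: ADV ADJ DET ADJ DET DET ADJ ADJ ADV VERB.
Verifying each rule — rule 1 holds; rule 2 holds; rule 3 holds.

DET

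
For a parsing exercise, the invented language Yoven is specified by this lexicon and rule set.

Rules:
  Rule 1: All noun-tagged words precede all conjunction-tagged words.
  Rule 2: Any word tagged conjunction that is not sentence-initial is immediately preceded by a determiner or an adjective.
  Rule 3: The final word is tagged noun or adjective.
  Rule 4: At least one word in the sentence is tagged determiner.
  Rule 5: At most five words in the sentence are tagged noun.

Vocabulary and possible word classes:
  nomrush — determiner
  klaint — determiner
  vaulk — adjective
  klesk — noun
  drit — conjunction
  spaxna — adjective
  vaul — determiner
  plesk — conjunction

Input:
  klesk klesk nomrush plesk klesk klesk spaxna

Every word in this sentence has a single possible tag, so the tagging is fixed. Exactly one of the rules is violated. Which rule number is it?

1

Fixed tagging: noun noun determiner conjunction noun noun adjective.
Applying the rules: R1 fail, R2 pass, R3 pass, R4 pass, R5 pass.
Only rule 1 fails.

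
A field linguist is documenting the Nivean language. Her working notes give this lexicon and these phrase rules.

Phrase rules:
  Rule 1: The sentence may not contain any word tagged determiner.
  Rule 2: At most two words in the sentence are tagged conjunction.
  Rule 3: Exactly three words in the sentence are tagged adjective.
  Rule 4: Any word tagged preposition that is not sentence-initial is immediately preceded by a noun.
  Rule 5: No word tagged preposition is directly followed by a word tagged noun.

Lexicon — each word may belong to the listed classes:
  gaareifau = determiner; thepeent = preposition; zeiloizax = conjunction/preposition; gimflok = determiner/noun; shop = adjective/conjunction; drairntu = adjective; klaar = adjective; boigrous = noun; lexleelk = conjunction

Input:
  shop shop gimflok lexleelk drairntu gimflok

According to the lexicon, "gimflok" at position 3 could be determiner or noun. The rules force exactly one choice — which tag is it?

noun

Candidates per position — 1:shop {adjective,conjunction}; 2:shop {adjective,conjunction}; 3:gimflok {determiner,noun}; 4:lexleelk {conjunction}; 5:drairntu {adjective}; 6:gimflok {determiner,noun}.
Position 1: conjunction is ruled out by rule 3; that leaves adjective.
Position 2: conjunction is ruled out by rule 3; that leaves adjective.
Position 3: determiner is ruled out by rule 1; that leaves noun.
Position 6: determiner is ruled out by rule 1; that leaves noun.
That leaves exactly one tagging: adjective adjective noun conjunction adjective noun.
Verifying each rule — rule 1 ✓; rule 2 ✓; rule 3 ✓; rule 4 ✓; rule 5 ✓.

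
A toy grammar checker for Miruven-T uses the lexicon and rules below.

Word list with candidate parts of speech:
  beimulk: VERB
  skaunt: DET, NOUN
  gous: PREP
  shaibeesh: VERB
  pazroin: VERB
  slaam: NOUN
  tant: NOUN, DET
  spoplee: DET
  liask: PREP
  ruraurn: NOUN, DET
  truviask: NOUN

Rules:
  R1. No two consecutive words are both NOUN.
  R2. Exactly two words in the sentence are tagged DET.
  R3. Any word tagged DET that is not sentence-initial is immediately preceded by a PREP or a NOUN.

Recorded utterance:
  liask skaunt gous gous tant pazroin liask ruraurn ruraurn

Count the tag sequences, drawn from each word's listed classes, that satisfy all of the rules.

Candidates per position — 1:liask {PREP}; 2:skaunt {DET,NOUN}; 3:gous {PREP}; 4:gous {PREP}; 5:tant {NOUN,DET}; 6:pazroin {VERB}; 7:liask {PREP}; 8:ruraurn {NOUN,DET}; 9:ruraurn {NOUN,DET}.
There are 16 candidate sequences in total.
The sequences that satisfy every rule: PREP DET PREP PREP NOUN VERB PREP NOUN DET; PREP DET PREP PREP NOUN VERB PREP DET NOUN; PREP NOUN PREP PREP DET VERB PREP NOUN DET; PREP NOUN PREP PREP DET VERB PREP DET NOUN.
Count = 4.

4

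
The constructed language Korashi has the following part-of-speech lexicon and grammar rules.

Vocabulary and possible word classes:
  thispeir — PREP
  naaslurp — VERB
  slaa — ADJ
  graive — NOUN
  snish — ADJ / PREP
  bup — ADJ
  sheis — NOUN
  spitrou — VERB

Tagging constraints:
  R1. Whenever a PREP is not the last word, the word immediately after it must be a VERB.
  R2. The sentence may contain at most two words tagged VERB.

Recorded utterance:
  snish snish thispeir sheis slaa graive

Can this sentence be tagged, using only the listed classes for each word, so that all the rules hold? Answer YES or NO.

Candidates per position — 1:snish {ADJ,PREP}; 2:snish {ADJ,PREP}; 3:thispeir {PREP}; 4:sheis {NOUN}; 5:slaa {ADJ}; 6:graive {NOUN}.
Rule 1 cannot be satisfied by any choice of tags from the lexicon.
So there is no consistent tagging.

NO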